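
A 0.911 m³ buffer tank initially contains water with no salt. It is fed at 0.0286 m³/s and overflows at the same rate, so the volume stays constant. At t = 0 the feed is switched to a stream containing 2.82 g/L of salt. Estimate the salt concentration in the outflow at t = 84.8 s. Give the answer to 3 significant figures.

2.62 g/L

Species balance on the tank: V dC/dt = Q(C_in − C).
So dC/dt = (C_in − C)/τ with τ = V/Q = 0.911/0.0286 = 31.853 s.
Solution: C(t) = C_in + (C₀ − C_in) e^(−t/τ).
C(84.8) = 2.82 + (0 − 2.82)·e^(−84.8/31.853) = 2.82 + (-2.8200)·0.069793 = 2.6232 g/L.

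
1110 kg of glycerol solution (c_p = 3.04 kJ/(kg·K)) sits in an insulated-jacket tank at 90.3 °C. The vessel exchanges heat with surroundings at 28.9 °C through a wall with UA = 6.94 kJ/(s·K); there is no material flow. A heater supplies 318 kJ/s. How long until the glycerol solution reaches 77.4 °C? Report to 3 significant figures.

856 s

Lumped-capacitance energy balance: M c_p dT/dt = UA(T_amb − T) + Q̇.
τ = M c_p/UA = 486.22 s; T_ss = T_amb + Q̇/UA = 28.9 + 318/6.94 = 74.721 °C.
T(t) = T_ss + (T₀ − T_ss)e^(−t/τ); set T = 77.4:
t = −τ ln[(T − T_ss)/(T₀ − T_ss)] = −486.22 · ln(0.17194) = 856.04 s.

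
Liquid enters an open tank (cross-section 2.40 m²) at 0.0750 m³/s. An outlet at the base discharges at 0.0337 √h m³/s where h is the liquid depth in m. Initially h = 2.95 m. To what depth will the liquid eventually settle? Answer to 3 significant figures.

Level balance: A dh/dt = 0.0750 − 0.0337 √h. Setting dh/dt = 0:
Q_in = 0.0337 √h_ss ⇒ √h_ss = 0.0750/0.0337 = 2.2255.
h_ss = 2.2255² = 4.9529 m. (Since h₀ = 2.95 m < h_ss, the level will rise toward this value.)

4.95 m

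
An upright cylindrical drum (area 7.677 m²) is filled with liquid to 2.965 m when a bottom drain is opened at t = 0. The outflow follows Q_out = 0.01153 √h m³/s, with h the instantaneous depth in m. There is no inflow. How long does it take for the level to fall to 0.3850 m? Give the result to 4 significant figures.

1467 s

A dh/dt = −Q_out = −0.01153 √h.
This is separable: 2 d(√h)/dt = −0.01153/A, so √h = √h₀ − (0.01153/(2A)) t.
t = 2A(√h₀ − √h)/0.01153 = 2·7.677·(√2.965 − √0.3850)/0.01153
  = 15.3540 × (1.72192 − 0.620484) / 0.01153 = 1466.73 s.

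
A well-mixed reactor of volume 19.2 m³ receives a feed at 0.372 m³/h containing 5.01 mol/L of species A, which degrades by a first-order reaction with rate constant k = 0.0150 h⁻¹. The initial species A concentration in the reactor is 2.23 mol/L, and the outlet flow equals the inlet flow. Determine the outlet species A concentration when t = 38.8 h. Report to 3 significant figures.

V dC/dt = Q(C_in − C) − k V C.
dC/dt = (Q/V) C_in − (Q/V + k) C; effective rate a = Q/V + k = 0.019375 + 0.0150 = 0.034375 h⁻¹.
C_ss = Q C_in/(Q + kV) = 2.8238 mol/L; C(t) = C_ss + (C₀ − C_ss) e^(−a t).
C(38.8) = 2.8238 + (-0.59382)·e^(−0.034375·38.8) = 2.8238 + (-0.59382)·0.26349 = 2.6674 mol/L.

2.67 mol/L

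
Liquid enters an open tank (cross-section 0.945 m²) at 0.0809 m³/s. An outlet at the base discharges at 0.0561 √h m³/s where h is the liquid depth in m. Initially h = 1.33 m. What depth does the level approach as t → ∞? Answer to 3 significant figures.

2.08 m

Level balance: A dh/dt = 0.0809 − 0.0561 √h. Setting dh/dt = 0:
Q_in = 0.0561 √h_ss ⇒ √h_ss = 0.0809/0.0561 = 1.4421.
h_ss = 1.4421² = 2.0796 m. (Since h₀ = 1.33 m < h_ss, the level will rise toward this value.)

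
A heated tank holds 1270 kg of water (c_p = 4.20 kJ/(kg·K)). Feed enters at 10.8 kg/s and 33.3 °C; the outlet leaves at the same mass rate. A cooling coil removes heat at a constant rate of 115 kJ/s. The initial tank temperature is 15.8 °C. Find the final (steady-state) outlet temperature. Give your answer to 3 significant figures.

30.8 °C

Unsteady energy balance on the tank contents: M c_p dT/dt = ṁ c_p (T_in − T) − 115.
At steady state dT/dt = 0 ⇒ T_ss = T_in − Q̇/(ṁ c_p) = 33.3 − 115/(10.8·4.20) = 30.765 °C.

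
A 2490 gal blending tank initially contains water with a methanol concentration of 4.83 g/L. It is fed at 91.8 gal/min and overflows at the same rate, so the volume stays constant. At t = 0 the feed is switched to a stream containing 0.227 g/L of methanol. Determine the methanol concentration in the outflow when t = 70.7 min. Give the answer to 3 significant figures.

Unsteady species balance (constant V, well mixed): V dC/dt = Q(C_in − C).
So dC/dt = (C_in − C)/τ with τ = V/Q = 2490/91.8 = 27.124 min.
C approaches C_in exponentially: C(t) = C_in + (C₀ − C_in) e^(−t/τ).
C(70.7) = 0.227 + (4.83 − 0.227)·e^(−70.7/27.124) = 0.227 + (4.6030)·0.073790 = 0.56666 g/L.

0.567 g/L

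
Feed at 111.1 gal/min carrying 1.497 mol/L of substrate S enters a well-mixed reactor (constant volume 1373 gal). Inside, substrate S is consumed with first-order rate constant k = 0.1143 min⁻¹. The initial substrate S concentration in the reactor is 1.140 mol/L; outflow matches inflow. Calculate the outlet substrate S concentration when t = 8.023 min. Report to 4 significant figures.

0.7290 mol/L

Accumulation = in − out − consumed: V dC/dt = Q C_in − Q C − k V C.
This is linear with rate a = Q/V + k = 0.195218 min⁻¹.
C_ss = Q C_in/(Q + kV) = 0.620506 mol/L; C(t) = C_ss + (C₀ − C_ss) e^(−a t).
C(8.023) = 0.620506 + (0.519494)·e^(−0.195218·8.023) = 0.620506 + (0.519494)·0.208831 = 0.728992 mol/L.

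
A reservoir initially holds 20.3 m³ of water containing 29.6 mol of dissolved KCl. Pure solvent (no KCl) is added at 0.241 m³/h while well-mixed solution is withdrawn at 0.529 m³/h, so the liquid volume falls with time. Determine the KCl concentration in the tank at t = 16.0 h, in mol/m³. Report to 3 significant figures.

Let m(t) be the amount of KCl. Volume: V(t) = V₀ + (Q_in − Q_out) t = 20.3 − 0.28800 t; V(16.0) = 15.692 m³.
Species balance (pure solvent in): dm/dt = −Q_out · m/V(t).
Separate: dm/m = −Q_out dt/V(t) ⇒ ln(m/m₀) = −(Q_out/(Q_in−Q_out)) ln(V/V₀).
m = m₀ (V₀/V)^(Q_out/(Q_in−Q_out)) = 29.6 × (20.3/15.692)^(-1.8368) = 18.446 mol.
C = m/V = 18.446/15.692 = 1.1755 mol/m³.

1.18 mol/m³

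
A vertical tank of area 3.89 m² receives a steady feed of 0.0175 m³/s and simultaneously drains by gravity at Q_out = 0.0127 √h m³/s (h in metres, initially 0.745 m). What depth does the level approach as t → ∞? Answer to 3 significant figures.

Unsteady balance on liquid volume: A dh/dt = Q_in − 0.0127 √h. At steady state dh/dt = 0:
Q_in = 0.0127 √h_ss ⇒ √h_ss = 0.0175/0.0127 = 1.3780.
h_ss = 1.3780² = 1.8988 m. (Since h₀ = 0.745 m < h_ss, the level will rise toward this value.)

1.90 m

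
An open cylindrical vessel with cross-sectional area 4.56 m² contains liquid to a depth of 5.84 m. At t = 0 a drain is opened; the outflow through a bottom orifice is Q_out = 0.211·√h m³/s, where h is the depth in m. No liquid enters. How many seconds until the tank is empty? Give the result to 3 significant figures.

104 s

Accumulation of liquid (constant cross-section A): A dh/dt = −0.211 √h.
Separate and integrate: 2(√h − √h₀) = −(0.211/A) t.
Set h = 0: 2√h₀ = (0.211/A) t_empty ⇒ t_empty = 2A√h₀/0.211.
t_empty = 2·4.56·√5.84/0.211 = 9.1200·2.4166/0.211 = 104.45 s.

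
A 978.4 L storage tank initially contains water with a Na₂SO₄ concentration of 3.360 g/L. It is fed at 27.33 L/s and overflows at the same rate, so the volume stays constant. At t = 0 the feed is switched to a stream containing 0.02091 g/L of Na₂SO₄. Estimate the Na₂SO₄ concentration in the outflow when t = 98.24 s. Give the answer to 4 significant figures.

Mass balance on the solute (V constant): V dC/dt = Q(C_in − C).
Rewrite as dC/dt + C/τ = C_in/τ, τ = V/Q = 35.7995 s.
This is linear first-order; C(t) = C_in + (C₀ − C_in) e^(−t/τ).
C(98.24) = 0.02091 + (3.360 − 0.02091)·e^(−98.24/35.7995) = 0.02091 + (3.33909)·0.0643014 = 0.235618 g/L.

0.2356 g/L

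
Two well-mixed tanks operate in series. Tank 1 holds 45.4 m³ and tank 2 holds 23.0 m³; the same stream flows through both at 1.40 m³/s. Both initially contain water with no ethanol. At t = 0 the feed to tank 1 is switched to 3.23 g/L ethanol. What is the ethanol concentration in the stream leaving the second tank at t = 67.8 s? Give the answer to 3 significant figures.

Each tank obeys Vᵢ dCᵢ/dt = Q(Cᵢ₋₁ − Cᵢ), so τᵢ = Vᵢ/Q.
τ₁ = 45.4/1.40 = 32.429 s; τ₂ = 23.0/1.40 = 16.429 s.
Tank 1: C₁ = C_in(1 − e^(−t/τ₁)). Tank 2 (τ₁ ≠ τ₂): C₂ = C_in[1 − (τ₁ e^(−t/τ₁) − τ₂ e^(−t/τ₂))/(τ₁ − τ₂)].
At t = 67.8: e^(−t/τ₁) = 0.12359, e^(−t/τ₂) = 0.016132.
C₂ = 3.23·[1 − (32.429·0.12359 − 16.429·0.016132)/(16.000)] = 3.23·0.76606 = 2.4744 g/L.

2.47 g/L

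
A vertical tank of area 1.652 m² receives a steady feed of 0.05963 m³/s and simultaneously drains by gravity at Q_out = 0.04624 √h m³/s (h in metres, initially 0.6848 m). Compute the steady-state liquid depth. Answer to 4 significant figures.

1.663 m

A dh/dt = Q_in − 0.04624 √h. Steady state requires inflow = outflow:
Q_in = 0.04624 √h_ss ⇒ √h_ss = 0.05963/0.04624 = 1.28958.
h_ss = 1.28958² = 1.66301 m. (Since h₀ = 0.6848 m < h_ss, the level will rise toward this value.)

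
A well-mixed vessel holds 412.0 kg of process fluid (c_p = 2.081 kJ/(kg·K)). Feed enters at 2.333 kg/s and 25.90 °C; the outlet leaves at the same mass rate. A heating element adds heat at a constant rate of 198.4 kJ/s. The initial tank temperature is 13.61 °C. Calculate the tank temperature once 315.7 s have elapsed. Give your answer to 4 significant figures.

57.87 °C

M c_p dT/dt = ṁ c_p (T_in − T) + Q̇.
Rearrange: dT/dt = (T_ss − T)/τ with τ = M/ṁ = 176.597 s and T_ss = T_in + Q̇/(ṁ c_p) = 66.7653 °C.
This is linear first-order; T(t) = T_ss + (T₀ − T_ss) e^(−t/τ).
T(315.7) = 66.7653 + (-53.1553)·e^(−315.7/176.597) = 66.7653 + (-53.1553)·0.167346 = 57.8700 °C.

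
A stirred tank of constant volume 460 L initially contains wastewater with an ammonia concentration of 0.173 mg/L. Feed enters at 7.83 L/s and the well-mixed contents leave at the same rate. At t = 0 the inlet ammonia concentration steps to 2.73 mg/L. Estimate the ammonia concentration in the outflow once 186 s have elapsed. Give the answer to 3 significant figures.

Mass balance on the solute (V constant): V dC/dt = Q(C_in − C).
Rewrite as dC/dt + C/τ = C_in/τ, τ = V/Q = 58.748 s.
Solution: C(t) = C_in + (C₀ − C_in) e^(−t/τ).
C(186) = 2.73 + (0.173 − 2.73)·e^(−186/58.748) = 2.73 + (-2.5570)·0.042170 = 2.6222 mg/L.

2.62 mg/L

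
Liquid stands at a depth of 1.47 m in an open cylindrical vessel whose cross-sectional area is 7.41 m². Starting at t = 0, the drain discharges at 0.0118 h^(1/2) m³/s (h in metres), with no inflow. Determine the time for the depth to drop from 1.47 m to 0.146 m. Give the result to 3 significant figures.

A dh/dt = −Q_out = −0.0118 √h.
∫ h^(−1/2) dh = −(0.0118/A) ∫ dt, giving 2√h = 2√h₀ − (0.0118/A) t.
t = 2A(√h₀ − √h)/0.0118 = 2·7.41·(√1.47 − √0.146)/0.0118
  = 14.820 × (1.2124 − 0.38210) / 0.0118 = 1042.8 s.

1040 s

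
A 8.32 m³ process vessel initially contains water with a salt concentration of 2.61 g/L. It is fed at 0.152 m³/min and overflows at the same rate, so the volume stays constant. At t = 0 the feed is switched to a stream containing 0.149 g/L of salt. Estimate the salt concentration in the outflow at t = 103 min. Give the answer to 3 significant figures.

0.524 g/L

Accumulation = in − out for the solute gives V dC/dt = Q(C_in − C).
Rewrite as dC/dt + C/τ = C_in/τ, τ = V/Q = 54.737 min.
C approaches C_in exponentially: C(t) = C_in + (C₀ − C_in) e^(−t/τ).
C(103) = 0.149 + (2.61 − 0.149)·e^(−103/54.737) = 0.149 + (2.4610)·0.15233 = 0.52387 g/L.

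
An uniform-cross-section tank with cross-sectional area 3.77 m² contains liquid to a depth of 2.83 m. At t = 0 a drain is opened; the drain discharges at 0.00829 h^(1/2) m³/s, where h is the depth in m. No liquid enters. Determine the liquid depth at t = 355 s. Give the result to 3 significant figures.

A dh/dt = −Q_out = −0.00829 √h.
Separate and integrate: 2(√h − √h₀) = −(0.00829/A) t.
√h = √2.83 − 0.00829·355/(2·3.77) = 1.6823 − 0.39031 = 1.2919.
h = 1.2919² = 1.6691 m.

1.67 m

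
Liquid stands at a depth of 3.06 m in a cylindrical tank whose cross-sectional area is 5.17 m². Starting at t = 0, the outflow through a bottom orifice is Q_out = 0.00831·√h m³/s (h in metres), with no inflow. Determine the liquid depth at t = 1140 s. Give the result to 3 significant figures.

0.694 m

A dh/dt = −Q_out = −0.00831 √h.
Separate and integrate: 2(√h − √h₀) = −(0.00831/A) t.
√h = √3.06 − 0.00831·1140/(2·5.17) = 1.7493 − 0.91619 = 0.83310.
h = 0.83310² = 0.69405 m.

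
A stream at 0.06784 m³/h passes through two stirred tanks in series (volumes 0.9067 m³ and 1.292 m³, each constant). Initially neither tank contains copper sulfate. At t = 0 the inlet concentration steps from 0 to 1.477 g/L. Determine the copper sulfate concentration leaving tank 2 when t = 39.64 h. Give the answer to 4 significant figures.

1.038 g/L

Species balance on tank i: dCᵢ/dt = (Cᵢ₋₁ − Cᵢ)/τᵢ with τᵢ = Vᵢ/Q.
τ₁ = 0.9067/0.06784 = 13.3653 h; τ₂ = 1.292/0.06784 = 19.0448 h.
Tank 1: C₁ = C_in(1 − e^(−t/τ₁)). Tank 2 (τ₁ ≠ τ₂): C₂ = C_in[1 − (τ₁ e^(−t/τ₁) − τ₂ e^(−t/τ₂))/(τ₁ − τ₂)].
At t = 39.64: e^(−t/τ₁) = 0.0515143, e^(−t/τ₂) = 0.124755.
C₂ = 1.477·[1 − (13.3653·0.0515143 − 19.0448·0.124755)/(-5.67954)] = 1.477·0.702894 = 1.03817 g/L.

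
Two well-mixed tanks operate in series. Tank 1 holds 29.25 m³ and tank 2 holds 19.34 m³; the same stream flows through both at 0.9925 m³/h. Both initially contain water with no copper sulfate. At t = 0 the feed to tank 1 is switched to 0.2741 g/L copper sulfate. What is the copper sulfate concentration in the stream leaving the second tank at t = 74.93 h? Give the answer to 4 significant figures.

Time constants: τᵢ = Vᵢ/Q for each well-mixed tank.
τ₁ = 29.25/0.9925 = 29.4710 h; τ₂ = 19.34/0.9925 = 19.4861 h.
Solving the cascade with C₁(0)=C₂(0)=0 gives C₂(t) = C_in[1 − (τ₁ e^(−t/τ₁) − τ₂ e^(−t/τ₂))/(τ₁ − τ₂)].
At t = 74.93: e^(−t/τ₁) = 0.0786697, e^(−t/τ₂) = 0.0213801.
C₂ = 0.2741·[1 − (29.4710·0.0786697 − 19.4861·0.0213801)/(9.98489)] = 0.2741·0.809526 = 0.221891 g/L.

0.2219 g/L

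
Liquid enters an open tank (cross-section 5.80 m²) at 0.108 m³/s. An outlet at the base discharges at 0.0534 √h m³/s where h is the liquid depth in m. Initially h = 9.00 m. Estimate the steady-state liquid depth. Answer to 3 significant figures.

4.09 m

Accumulation of liquid (constant cross-section A): A dh/dt = Q_in − 0.0534 √h. At steady state dh/dt = 0:
Q_in = 0.0534 √h_ss ⇒ √h_ss = 0.108/0.0534 = 2.0225.
h_ss = 2.0225² = 4.0904 m. (Since h₀ = 9.00 m > h_ss, the level will fall toward this value.)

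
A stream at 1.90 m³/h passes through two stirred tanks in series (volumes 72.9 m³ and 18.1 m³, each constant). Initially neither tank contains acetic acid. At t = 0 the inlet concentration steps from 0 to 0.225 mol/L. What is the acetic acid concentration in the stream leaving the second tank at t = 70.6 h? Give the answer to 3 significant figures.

Each tank obeys Vᵢ dCᵢ/dt = Q(Cᵢ₋₁ − Cᵢ), so τᵢ = Vᵢ/Q.
τ₁ = 72.9/1.90 = 38.368 h; τ₂ = 18.1/1.90 = 9.5263 h.
Solving the cascade with C₁(0)=C₂(0)=0 gives C₂(t) = C_in[1 − (τ₁ e^(−t/τ₁) − τ₂ e^(−t/τ₂))/(τ₁ − τ₂)].
At t = 70.6: e^(−t/τ₁) = 0.15881, e^(−t/τ₂) = 0.00060454.
C₂ = 0.225·[1 − (38.368·0.15881 − 9.5263·0.00060454)/(28.842)] = 0.225·0.78894 = 0.17751 mol/L.

0.178 mol/L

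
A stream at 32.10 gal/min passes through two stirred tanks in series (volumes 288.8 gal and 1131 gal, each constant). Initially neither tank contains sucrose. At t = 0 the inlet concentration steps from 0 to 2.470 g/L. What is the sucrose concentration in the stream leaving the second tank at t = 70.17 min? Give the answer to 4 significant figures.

Each tank obeys Vᵢ dCᵢ/dt = Q(Cᵢ₋₁ − Cᵢ), so τᵢ = Vᵢ/Q.
τ₁ = 288.8/32.10 = 8.99688 min; τ₂ = 1131/32.10 = 35.2336 min.
Tank 1: C₁ = C_in(1 − e^(−t/τ₁)). Tank 2 (τ₁ ≠ τ₂): C₂ = C_in[1 − (τ₁ e^(−t/τ₁) − τ₂ e^(−t/τ₂))/(τ₁ − τ₂)].
At t = 70.17: e^(−t/τ₁) = 0.000409995, e^(−t/τ₂) = 0.136482.
C₂ = 2.470·[1 − (8.99688·0.000409995 − 35.2336·0.136482)/(-26.2368)] = 2.470·0.816857 = 2.01764 g/L.

2.018 g/L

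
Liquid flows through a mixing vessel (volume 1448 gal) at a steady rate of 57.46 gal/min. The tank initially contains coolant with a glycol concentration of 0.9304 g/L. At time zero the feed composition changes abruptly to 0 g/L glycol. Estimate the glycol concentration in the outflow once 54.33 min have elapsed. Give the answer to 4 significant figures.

0.1077 g/L

Species balance on the tank: V dC/dt = Q(C_in − C).
So dC/dt = (C_in − C)/τ with τ = V/Q = 1448/57.46 = 25.2001 min.
This is linear first-order; C(t) = C_in + (C₀ − C_in) e^(−t/τ).
C(54.33) = 0 + (0.9304 − 0)·e^(−54.33/25.2001) = 0 + (0.930400)·0.115794 = 0.107735 g/L.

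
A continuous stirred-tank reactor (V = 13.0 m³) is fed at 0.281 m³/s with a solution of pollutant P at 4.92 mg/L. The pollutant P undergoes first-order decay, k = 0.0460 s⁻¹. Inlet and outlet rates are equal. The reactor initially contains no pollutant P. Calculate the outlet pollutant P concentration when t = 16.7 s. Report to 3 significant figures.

Species balance: V dC/dt = Q C_in − Q C − k V C.
dC/dt = (Q/V) C_in − (Q/V + k) C; effective rate a = Q/V + k = 0.021615 + 0.0460 = 0.067615 s⁻¹.
C_ss = Q C_in/(Q + kV) = 1.5728 mg/L; C(t) = C_ss + (C₀ − C_ss) e^(−a t).
C(16.7) = 1.5728 + (-1.5728)·e^(−0.067615·16.7) = 1.5728 + (-1.5728)·0.32330 = 1.0643 mg/L.

1.06 mg/L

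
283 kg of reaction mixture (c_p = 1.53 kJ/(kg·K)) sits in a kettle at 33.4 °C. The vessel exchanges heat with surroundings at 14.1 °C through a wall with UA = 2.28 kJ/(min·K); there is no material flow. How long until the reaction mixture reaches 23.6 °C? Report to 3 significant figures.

135 min

M c_p dT/dt = −UA(T − T_amb).
τ = M c_p/UA = 189.91 min; T_ss = T_amb = 14.100 °C.
T(t) = T_ss + (T₀ − T_ss)e^(−t/τ); set T = 23.6:
t = −τ ln[(T − T_ss)/(T₀ − T_ss)] = −189.91 · ln(0.49223) = 134.61 min.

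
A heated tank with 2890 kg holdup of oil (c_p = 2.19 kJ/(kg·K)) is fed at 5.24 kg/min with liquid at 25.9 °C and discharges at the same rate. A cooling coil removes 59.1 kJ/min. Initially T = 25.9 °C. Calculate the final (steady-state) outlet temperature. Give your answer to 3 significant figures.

Heat balance on the well-mixed liquid: M c_p dT/dt = ṁ c_p (T_in − T) − 59.1.
At steady state dT/dt = 0 ⇒ T_ss = T_in − Q̇/(ṁ c_p) = 25.9 − 59.1/(5.24·2.19) = 20.750 °C.

20.7 °C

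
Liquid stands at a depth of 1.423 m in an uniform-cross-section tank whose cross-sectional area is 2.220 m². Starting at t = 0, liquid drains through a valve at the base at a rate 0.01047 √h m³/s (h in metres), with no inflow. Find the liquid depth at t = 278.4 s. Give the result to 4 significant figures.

Unsteady balance on liquid volume: A dh/dt = −0.01047 √h.
Separate and integrate: 2(√h − √h₀) = −(0.01047/A) t.
√h = √1.423 − 0.01047·278.4/(2·2.220) = 1.19290 − 0.656497 = 0.536398.
h = 0.536398² = 0.287723 m.

0.2877 m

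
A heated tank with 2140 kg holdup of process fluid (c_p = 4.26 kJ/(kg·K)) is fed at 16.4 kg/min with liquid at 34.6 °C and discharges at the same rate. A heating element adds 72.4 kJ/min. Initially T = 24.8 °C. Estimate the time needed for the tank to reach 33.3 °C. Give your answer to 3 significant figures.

M c_p dT/dt = ṁ c_p (T_in − T) + Q̇.
τ = M/ṁ = 130.49 min; T_ss = T_in + Q̇/(ṁ c_p) = 35.636 °C.
T(t) = T_ss + (T₀ − T_ss) e^(−t/τ). Set T = 33.3:
e^(−t/τ) = (33.3 − 35.636)/(24.8 − 35.636) = 0.21560
t = −130.49 · ln(0.21560) = 200.21 min.

200 min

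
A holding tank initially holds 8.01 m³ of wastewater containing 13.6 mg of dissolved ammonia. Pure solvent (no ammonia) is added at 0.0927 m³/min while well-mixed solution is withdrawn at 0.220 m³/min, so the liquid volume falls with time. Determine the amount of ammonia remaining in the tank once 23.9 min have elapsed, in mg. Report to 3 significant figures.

5.96 mg

Total volume: dV/dt = Q_in − Q_out = -0.12730 m³/min, so V(t) = 8.01 − 0.12730 t and V(23.9) = 4.9675 m³.
Species balance (pure solvent in): dm/dt = −Q_out · m/V(t).
dm/m = −Q_out dt/(V₀ − 0.12730 t); integrating gives ln(m/m₀) = −(Q_out/(Q_in−Q_out)) ln(V/V₀).
m = m₀ (V₀/V)^(Q_out/(Q_in−Q_out)) = 13.6 × (8.01/4.9675)^(-1.7282) = 5.9559 mg.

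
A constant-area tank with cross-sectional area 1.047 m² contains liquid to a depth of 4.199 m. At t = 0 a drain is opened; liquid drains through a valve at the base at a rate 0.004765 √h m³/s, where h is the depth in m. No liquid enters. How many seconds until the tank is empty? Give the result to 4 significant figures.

900.5 s

With no inflow, A dh/dt = −0.004765 √h.
∫ h^(−1/2) dh = −(0.004765/A) ∫ dt, giving 2√h = 2√h₀ − (0.004765/A) t.
Set h = 0: 2√h₀ = (0.004765/A) t_empty ⇒ t_empty = 2A√h₀/0.004765.
t_empty = 2·1.047·√4.199/0.004765 = 2.09400·2.04915/0.004765 = 900.506 s.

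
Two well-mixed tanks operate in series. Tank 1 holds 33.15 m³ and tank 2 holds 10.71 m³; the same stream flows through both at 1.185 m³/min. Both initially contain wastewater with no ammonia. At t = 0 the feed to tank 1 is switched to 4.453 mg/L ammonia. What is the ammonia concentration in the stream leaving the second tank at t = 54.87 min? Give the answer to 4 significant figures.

3.533 mg/L

Species balance on tank i: dCᵢ/dt = (Cᵢ₋₁ − Cᵢ)/τᵢ with τᵢ = Vᵢ/Q.
τ₁ = 33.15/1.185 = 27.9747 min; τ₂ = 10.71/1.185 = 9.03797 min.
Tank 1: C₁ = C_in(1 − e^(−t/τ₁)). Tank 2 (τ₁ ≠ τ₂): C₂ = C_in[1 − (τ₁ e^(−t/τ₁) − τ₂ e^(−t/τ₂))/(τ₁ − τ₂)].
At t = 54.87: e^(−t/τ₁) = 0.140659, e^(−t/τ₂) = 0.00230875.
C₂ = 4.453·[1 − (27.9747·0.140659 − 9.03797·0.00230875)/(18.9367)] = 4.453·0.793310 = 3.53261 mg/L.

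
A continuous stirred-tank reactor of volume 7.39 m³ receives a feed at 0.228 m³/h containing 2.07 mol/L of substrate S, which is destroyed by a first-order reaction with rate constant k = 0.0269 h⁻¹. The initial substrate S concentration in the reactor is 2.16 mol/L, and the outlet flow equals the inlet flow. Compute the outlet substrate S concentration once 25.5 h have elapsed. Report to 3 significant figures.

1.35 mol/L

V dC/dt = Q(C_in − C) − k V C.
dC/dt = (Q/V) C_in − (Q/V + k) C; effective rate a = Q/V + k = 0.030853 + 0.0269 = 0.057753 h⁻¹.
C_ss = Q C_in/(Q + kV) = 1.1058 mol/L; C(t) = C_ss + (C₀ − C_ss) e^(−a t).
C(25.5) = 1.1058 + (1.0542)·e^(−0.057753·25.5) = 1.1058 + (1.0542)·0.22931 = 1.3476 mol/L.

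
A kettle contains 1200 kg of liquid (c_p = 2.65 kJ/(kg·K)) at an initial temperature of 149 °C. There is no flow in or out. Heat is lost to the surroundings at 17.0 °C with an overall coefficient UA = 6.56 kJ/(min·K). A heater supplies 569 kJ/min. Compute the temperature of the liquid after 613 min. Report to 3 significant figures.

Lumped-capacitance energy balance: M c_p dT/dt = UA(T_amb − T) + Q̇.
dT/dt = (T_ss − T)/τ with T_ss = T_amb + Q̇/UA = 17.0 + 569/6.56 = 103.74 °C, τ = M c_p/UA = 1200·2.65/6.56 = 484.76 min.
This is linear first-order; T(t) = T_ss + (T₀ − T_ss) e^(−t/τ).
T(613) = 103.74 + (45.262)·0.28237 = 116.52 °C.

117 °C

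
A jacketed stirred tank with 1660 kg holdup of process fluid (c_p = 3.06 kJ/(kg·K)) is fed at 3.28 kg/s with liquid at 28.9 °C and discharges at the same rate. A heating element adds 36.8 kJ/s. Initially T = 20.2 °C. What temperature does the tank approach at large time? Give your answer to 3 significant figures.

M c_p dT/dt = ṁ c_p (T_in − T) + Q̇.
At steady state dT/dt = 0 ⇒ T_ss = T_in + Q̇/(ṁ c_p) = 28.9 + 36.8/(3.28·3.06) = 32.567 °C.

32.6 °C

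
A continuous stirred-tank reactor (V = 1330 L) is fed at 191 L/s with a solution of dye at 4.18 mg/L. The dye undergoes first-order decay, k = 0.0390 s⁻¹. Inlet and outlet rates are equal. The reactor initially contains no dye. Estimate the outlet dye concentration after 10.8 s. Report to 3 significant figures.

2.83 mg/L

V dC/dt = Q(C_in − C) − k V C.
dC/dt = (Q/V) C_in − (Q/V + k) C; effective rate a = Q/V + k = 0.14361 + 0.0390 = 0.18261 s⁻¹.
C_ss = Q C_in/(Q + kV) = 3.2873 mg/L; C(t) = C_ss + (C₀ − C_ss) e^(−a t).
C(10.8) = 3.2873 + (-3.2873)·e^(−0.18261·10.8) = 3.2873 + (-3.2873)·0.13915 = 2.8298 mg/L.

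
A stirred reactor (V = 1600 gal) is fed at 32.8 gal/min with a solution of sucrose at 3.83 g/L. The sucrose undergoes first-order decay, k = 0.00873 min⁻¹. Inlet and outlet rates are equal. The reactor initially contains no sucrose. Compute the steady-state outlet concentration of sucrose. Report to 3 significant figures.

V dC/dt = Q(C_in − C) − k V C.
Steady state (dC/dt = 0): C_ss = Q C_in/(Q + kV) = C_in/(1 + kV/Q).
C_ss = 32.8·3.83/(32.8 + 0.00873·1600) = 125.62/46.768 = 2.6861 g/L.

2.69 g/L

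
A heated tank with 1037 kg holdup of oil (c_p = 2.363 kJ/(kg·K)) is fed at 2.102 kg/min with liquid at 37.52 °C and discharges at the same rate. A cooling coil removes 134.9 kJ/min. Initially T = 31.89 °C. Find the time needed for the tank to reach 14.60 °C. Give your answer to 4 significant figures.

801.7 min

Unsteady energy balance on the tank contents: M c_p dT/dt = ṁ c_p (T_in − T) − 134.9.
τ = M/ṁ = 493.340 min; T_ss = T_in − Q̇/(ṁ c_p) = 10.3609 °C.
T(t) = T_ss + (T₀ − T_ss) e^(−t/τ). Set T = 14.60:
e^(−t/τ) = (14.60 − 10.3609)/(31.89 − 10.3609) = 0.196901
t = −493.340 · ln(0.196901) = 801.703 min.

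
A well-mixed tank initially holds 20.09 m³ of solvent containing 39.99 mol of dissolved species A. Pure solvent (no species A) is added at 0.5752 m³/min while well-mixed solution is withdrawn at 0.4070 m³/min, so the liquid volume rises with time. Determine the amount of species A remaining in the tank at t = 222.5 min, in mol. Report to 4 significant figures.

3.138 mol

Total volume: dV/dt = Q_in − Q_out = 0.168200 m³/min, so V(t) = 20.09 + 0.168200 t and V(222.5) = 57.5145 m³.
No species A enters, so dm/dt = −Q_out · (m/V).
Separate: dm/m = −Q_out dt/V(t) ⇒ ln(m/m₀) = −(Q_out/(Q_in−Q_out)) ln(V/V₀).
m = m₀ (V₀/V)^(Q_out/(Q_in−Q_out)) = 39.99 × (20.09/57.5145)^(2.41974) = 3.13777 mol.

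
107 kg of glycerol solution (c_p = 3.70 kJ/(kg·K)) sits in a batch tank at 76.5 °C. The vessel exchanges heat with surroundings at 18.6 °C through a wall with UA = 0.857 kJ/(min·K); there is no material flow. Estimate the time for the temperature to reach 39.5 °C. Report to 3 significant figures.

471 min

M c_p dT/dt = −UA(T − T_amb).
τ = M c_p/UA = 461.96 min; T_ss = T_amb = 18.600 °C.
T(t) = T_ss + (T₀ − T_ss)e^(−t/τ); set T = 39.5:
t = −τ ln[(T − T_ss)/(T₀ − T_ss)] = −461.96 · ln(0.36097) = 470.72 min.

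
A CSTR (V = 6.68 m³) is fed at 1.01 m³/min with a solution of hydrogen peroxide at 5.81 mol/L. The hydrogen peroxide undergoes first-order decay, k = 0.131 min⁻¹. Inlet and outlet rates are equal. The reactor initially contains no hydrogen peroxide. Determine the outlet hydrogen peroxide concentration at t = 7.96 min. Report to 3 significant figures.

2.78 mol/L

Species balance: V dC/dt = Q C_in − Q C − k V C.
dC/dt = (Q/V) C_in − (Q/V + k) C; effective rate a = Q/V + k = 0.15120 + 0.131 = 0.28220 min⁻¹.
C_ss = Q C_in/(Q + kV) = 3.1129 mol/L; C(t) = C_ss + (C₀ − C_ss) e^(−a t).
C(7.96) = 3.1129 + (-3.1129)·e^(−0.28220·7.96) = 3.1129 + (-3.1129)·0.10579 = 2.7836 mol/L.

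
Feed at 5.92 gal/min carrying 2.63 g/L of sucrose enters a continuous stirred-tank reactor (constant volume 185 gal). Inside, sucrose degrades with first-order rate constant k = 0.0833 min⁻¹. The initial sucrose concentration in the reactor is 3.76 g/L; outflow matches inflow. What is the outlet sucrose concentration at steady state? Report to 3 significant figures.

0.730 g/L

Accumulation = in − out − consumed: V dC/dt = Q C_in − Q C − k V C.
Steady state (dC/dt = 0): C_ss = Q C_in/(Q + kV) = C_in/(1 + kV/Q).
C_ss = 5.92·2.63/(5.92 + 0.0833·185) = 15.570/21.331 = 0.72992 g/L.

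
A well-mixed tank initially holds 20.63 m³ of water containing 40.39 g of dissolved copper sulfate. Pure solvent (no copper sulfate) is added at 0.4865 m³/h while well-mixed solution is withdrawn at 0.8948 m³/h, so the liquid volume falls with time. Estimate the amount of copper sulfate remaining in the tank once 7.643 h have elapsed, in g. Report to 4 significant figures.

Total volume: dV/dt = Q_in − Q_out = -0.408300 m³/h, so V(t) = 20.63 − 0.408300 t and V(7.643) = 17.5094 m³.
Species balance (pure solvent in): dm/dt = −Q_out · m/V(t).
Separate: dm/m = −Q_out dt/V(t) ⇒ ln(m/m₀) = −(Q_out/(Q_in−Q_out)) ln(V/V₀).
m = m₀ (V₀/V)^(Q_out/(Q_in−Q_out)) = 40.39 × (20.63/17.5094)^(-2.19153) = 28.1951 g.

28.20 g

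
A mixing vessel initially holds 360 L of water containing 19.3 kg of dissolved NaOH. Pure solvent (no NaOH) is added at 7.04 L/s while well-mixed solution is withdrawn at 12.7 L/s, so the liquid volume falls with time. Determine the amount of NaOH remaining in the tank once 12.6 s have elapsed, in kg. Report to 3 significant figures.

Let m(t) be the amount of NaOH. Volume: V(t) = V₀ + (Q_in − Q_out) t = 360 − 5.6600 t; V(12.6) = 288.68 L.
Species balance (pure solvent in): dm/dt = −Q_out · m/V(t).
dm/m = −Q_out dt/(V₀ − 5.6600 t); integrating gives ln(m/m₀) = −(Q_out/(Q_in−Q_out)) ln(V/V₀).
m = m₀ (V₀/V)^(Q_out/(Q_in−Q_out)) = 19.3 × (360/288.68)^(-2.2438) = 11.760 kg.

11.8 kg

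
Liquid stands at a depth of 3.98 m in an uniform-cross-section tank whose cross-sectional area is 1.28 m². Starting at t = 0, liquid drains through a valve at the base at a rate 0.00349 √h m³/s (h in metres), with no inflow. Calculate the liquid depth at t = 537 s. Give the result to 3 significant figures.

Volume balance on the tank: A dh/dt = −0.00349 √h.
∫ h^(−1/2) dh = −(0.00349/A) ∫ dt, giving 2√h = 2√h₀ − (0.00349/A) t.
√h = √3.98 − 0.00349·537/(2·1.28) = 1.9950 − 0.73208 = 1.2629.
h = 1.2629² = 1.5949 m.

1.59 m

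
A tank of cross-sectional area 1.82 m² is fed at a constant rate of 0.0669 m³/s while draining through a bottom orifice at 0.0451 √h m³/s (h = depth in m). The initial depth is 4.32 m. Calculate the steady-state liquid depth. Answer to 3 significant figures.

2.20 m

Level balance: A dh/dt = 0.0669 − 0.0451 √h. Setting dh/dt = 0:
Q_in = 0.0451 √h_ss ⇒ √h_ss = 0.0669/0.0451 = 1.4834.
h_ss = 1.4834² = 2.2004 m. (Since h₀ = 4.32 m > h_ss, the level will fall toward this value.)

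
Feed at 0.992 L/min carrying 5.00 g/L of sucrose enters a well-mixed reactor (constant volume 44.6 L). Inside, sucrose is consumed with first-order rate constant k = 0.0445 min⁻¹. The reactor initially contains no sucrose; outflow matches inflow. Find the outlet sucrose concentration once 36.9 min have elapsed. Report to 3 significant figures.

V dC/dt = Q(C_in − C) − k V C.
dC/dt = (Q/V) C_in − (Q/V + k) C; effective rate a = Q/V + k = 0.022242 + 0.0445 = 0.066742 min⁻¹.
C_ss = Q C_in/(Q + kV) = 1.6663 g/L; C(t) = C_ss + (C₀ − C_ss) e^(−a t).
C(36.9) = 1.6663 + (-1.6663)·e^(−0.066742·36.9) = 1.6663 + (-1.6663)·0.085197 = 1.5243 g/L.

1.52 g/L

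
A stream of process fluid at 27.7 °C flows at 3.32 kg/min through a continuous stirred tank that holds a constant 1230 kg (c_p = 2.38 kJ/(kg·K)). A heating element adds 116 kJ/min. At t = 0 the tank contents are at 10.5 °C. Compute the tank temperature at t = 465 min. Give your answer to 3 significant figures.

33.3 °C

Energy balance: M c_p dT/dt = ṁ c_p (T_in − T) + 116.
τ = M/ṁ = 370.48 min; T_ss = T_in + Q̇/(ṁ c_p) = 27.7 + 116/(3.32·2.38) = 42.381 °C.
Solution: T(t) = T_ss + (T₀ − T_ss) e^(−t/τ).
T(465) = 42.381 + (-31.881)·e^(−465/370.48) = 42.381 + (-31.881)·0.28504 = 33.293 °C.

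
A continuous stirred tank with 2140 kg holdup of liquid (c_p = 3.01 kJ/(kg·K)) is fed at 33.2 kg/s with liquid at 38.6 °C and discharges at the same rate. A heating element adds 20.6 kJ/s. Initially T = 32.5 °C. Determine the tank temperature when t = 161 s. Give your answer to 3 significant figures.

M c_p dT/dt = ṁ c_p (T_in − T) + Q̇.
Rearrange: dT/dt = (T_ss − T)/τ with τ = M/ṁ = 64.458 s and T_ss = T_in + Q̇/(ṁ c_p) = 38.806 °C.
This is linear first-order; T(t) = T_ss + (T₀ − T_ss) e^(−t/τ).
T(161) = 38.806 + (-6.3061)·e^(−161/64.458) = 38.806 + (-6.3061)·0.082269 = 38.287 °C.

38.3 °C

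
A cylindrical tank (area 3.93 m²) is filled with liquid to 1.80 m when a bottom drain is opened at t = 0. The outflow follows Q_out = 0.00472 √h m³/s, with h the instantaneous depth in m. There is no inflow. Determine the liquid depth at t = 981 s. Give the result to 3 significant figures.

A dh/dt = −Q_out = −0.00472 √h.
This is separable: 2 d(√h)/dt = −0.00472/A, so √h = √h₀ − (0.00472/(2A)) t.
√h = √1.80 − 0.00472·981/(2·3.93) = 1.3416 − 0.58910 = 0.75254.
h = 0.75254² = 0.56632 m.

0.566 m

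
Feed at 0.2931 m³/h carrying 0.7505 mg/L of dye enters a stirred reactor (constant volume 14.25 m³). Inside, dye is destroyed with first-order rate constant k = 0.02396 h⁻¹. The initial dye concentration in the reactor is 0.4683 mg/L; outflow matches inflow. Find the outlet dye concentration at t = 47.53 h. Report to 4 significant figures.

0.3613 mg/L

Accumulation = in − out − consumed: V dC/dt = Q C_in − Q C − k V C.
dC/dt = (Q/V) C_in − (Q/V + k) C; effective rate a = Q/V + k = 0.0205684 + 0.02396 = 0.0445284 h⁻¹.
C_ss = Q C_in/(Q + kV) = 0.346668 mg/L; C(t) = C_ss + (C₀ − C_ss) e^(−a t).
C(47.53) = 0.346668 + (0.121632)·e^(−0.0445284·47.53) = 0.346668 + (0.121632)·0.120460 = 0.361320 mg/L.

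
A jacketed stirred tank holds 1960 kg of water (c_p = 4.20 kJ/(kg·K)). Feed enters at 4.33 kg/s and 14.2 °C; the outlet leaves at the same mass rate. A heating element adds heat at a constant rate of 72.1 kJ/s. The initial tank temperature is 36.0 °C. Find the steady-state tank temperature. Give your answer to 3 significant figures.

M c_p dT/dt = ṁ c_p (T_in − T) + Q̇.
At steady state dT/dt = 0 ⇒ T_ss = T_in + Q̇/(ṁ c_p) = 14.2 + 72.1/(4.33·4.20) = 18.165 °C.

18.2 °C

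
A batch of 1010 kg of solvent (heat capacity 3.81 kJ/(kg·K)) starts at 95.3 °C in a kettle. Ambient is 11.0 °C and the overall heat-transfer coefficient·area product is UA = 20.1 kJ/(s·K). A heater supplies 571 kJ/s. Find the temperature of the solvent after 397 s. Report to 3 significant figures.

46.4 °C

First-law balance (no shaft work): M c_p dT/dt = −UA(T − T_amb) + Q̇.
dT/dt = (T_ss − T)/τ with T_ss = T_amb + Q̇/UA = 11.0 + 571/20.1 = 39.408 °C, τ = M c_p/UA = 1010·3.81/20.1 = 191.45 s.
Integrating: T(t) = T_ss + (T₀ − T_ss) e^(−t/τ).
T(397) = 39.408 + (55.892)·0.12572 = 46.435 °C.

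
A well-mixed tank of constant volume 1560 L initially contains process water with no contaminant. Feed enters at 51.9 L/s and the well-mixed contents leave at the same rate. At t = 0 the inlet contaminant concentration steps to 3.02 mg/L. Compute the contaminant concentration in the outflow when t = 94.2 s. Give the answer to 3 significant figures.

2.89 mg/L

Unsteady species balance (constant V, well mixed): V dC/dt = Q(C_in − C).
Time constant τ = V/Q = 1560/51.9 = 30.058 s.
C approaches C_in exponentially: C(t) = C_in + (C₀ − C_in) e^(−t/τ).
C(94.2) = 3.02 + (0 − 3.02)·e^(−94.2/30.058) = 3.02 + (-3.0200)·0.043545 = 2.8885 mg/L.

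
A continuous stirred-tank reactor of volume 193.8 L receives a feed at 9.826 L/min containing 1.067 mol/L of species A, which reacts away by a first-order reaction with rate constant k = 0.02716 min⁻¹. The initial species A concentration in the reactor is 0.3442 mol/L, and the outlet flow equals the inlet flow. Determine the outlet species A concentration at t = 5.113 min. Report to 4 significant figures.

0.4593 mol/L

Accumulation = in − out − consumed: V dC/dt = Q C_in − Q C − k V C.
dC/dt = (Q/V) C_in − (Q/V + k) C; effective rate a = Q/V + k = 0.0507018 + 0.02716 = 0.0778618 min⁻¹.
C_ss = Q C_in/(Q + kV) = 0.694805 mol/L; C(t) = C_ss + (C₀ − C_ss) e^(−a t).
C(5.113) = 0.694805 + (-0.350605)·e^(−0.0778618·5.113) = 0.694805 + (-0.350605)·0.671590 = 0.459342 mol/L.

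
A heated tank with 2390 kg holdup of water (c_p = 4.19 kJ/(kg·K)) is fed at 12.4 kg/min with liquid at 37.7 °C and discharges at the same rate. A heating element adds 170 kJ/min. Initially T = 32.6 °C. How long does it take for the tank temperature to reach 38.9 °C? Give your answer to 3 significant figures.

269 min

Heat balance on the well-mixed liquid: M c_p dT/dt = ṁ c_p (T_in − T) + 170.
τ = M/ṁ = 192.74 min; T_ss = T_in + Q̇/(ṁ c_p) = 40.972 °C.
T(t) = T_ss + (T₀ − T_ss) e^(−t/τ). Set T = 38.9:
e^(−t/τ) = (38.9 − 40.972)/(32.6 − 40.972) = 0.24749
t = −192.74 · ln(0.24749) = 269.14 min.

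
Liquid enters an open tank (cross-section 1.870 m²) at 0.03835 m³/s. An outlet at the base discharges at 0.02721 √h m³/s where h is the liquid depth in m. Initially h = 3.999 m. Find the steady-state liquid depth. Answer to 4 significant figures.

Mass balance (ρ constant): A dh/dt = Q_in − 0.02721 √h. At steady state dh/dt = 0:
Q_in = 0.02721 √h_ss ⇒ √h_ss = 0.03835/0.02721 = 1.40941.
h_ss = 1.40941² = 1.98643 m. (Since h₀ = 3.999 m > h_ss, the level will fall toward this value.)

1.986 m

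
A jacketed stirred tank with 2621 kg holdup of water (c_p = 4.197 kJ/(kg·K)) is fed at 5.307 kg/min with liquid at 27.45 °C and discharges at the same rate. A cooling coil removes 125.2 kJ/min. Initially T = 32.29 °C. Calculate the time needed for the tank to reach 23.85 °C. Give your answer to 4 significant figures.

812.0 min

M c_p dT/dt = ṁ c_p (T_in − T) − Q̇.
τ = M/ṁ = 493.876 min; T_ss = T_in − Q̇/(ṁ c_p) = 21.8290 °C.
T(t) = T_ss + (T₀ − T_ss) e^(−t/τ). Set T = 23.85:
e^(−t/τ) = (23.85 − 21.8290)/(32.29 − 21.8290) = 0.193196
t = −493.876 · ln(0.193196) = 811.956 min.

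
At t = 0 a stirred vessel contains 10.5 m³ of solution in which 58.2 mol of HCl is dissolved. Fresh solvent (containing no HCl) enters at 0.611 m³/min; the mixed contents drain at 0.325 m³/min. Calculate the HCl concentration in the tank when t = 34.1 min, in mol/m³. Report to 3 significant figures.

Let m(t) be the amount of HCl. Volume: V(t) = V₀ + (Q_in − Q_out) t = 10.5 + 0.28600 t; V(34.1) = 20.253 m³.
No HCl enters, so dm/dt = −Q_out · (m/V).
Separate: dm/m = −Q_out dt/V(t) ⇒ ln(m/m₀) = −(Q_out/(Q_in−Q_out)) ln(V/V₀).
m = m₀ (V₀/V)^(Q_out/(Q_in−Q_out)) = 58.2 × (10.5/20.253)^(1.1364) = 27.589 mol.
C = m/V = 27.589/20.253 = 1.3622 mol/m³.

1.36 mol/m³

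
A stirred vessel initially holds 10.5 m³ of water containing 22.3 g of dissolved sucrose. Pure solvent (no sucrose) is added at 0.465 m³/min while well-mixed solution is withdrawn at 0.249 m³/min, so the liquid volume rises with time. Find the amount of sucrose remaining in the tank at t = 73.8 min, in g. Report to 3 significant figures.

7.69 g

Let m(t) be the amount of sucrose. Volume: V(t) = V₀ + (Q_in − Q_out) t = 10.5 + 0.21600 t; V(73.8) = 26.441 m³.
No sucrose enters, so dm/dt = −Q_out · (m/V).
dm/m = −Q_out dt/(V₀ + 0.21600 t); integrating gives ln(m/m₀) = −(Q_out/(Q_in−Q_out)) ln(V/V₀).
m = m₀ (V₀/V)^(Q_out/(Q_in−Q_out)) = 22.3 × (10.5/26.441)^(1.1528) = 7.6903 g.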